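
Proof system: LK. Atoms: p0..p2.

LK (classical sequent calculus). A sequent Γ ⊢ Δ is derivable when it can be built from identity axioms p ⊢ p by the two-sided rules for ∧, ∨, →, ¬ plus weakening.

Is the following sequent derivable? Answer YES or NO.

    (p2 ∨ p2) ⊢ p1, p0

Search for a countermodel by truth-table:
  v=000: Γ:[(p2 ∨ p2)=F] Δ:[p1=F, p0=F] refutes=False
  v=001: Γ:[(p2 ∨ p2)=T] Δ:[p1=F, p0=F] refutes=True  ← countermodel

Result: NO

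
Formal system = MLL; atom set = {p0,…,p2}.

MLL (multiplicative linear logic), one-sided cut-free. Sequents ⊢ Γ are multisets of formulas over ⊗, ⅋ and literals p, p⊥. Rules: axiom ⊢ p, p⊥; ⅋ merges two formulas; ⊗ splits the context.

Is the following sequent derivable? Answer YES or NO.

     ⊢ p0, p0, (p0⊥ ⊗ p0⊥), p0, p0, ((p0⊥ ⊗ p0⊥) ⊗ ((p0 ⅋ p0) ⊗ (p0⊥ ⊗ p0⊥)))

Proof tree:
[⊗]  ⊢ p0, p0, (p0⊥ ⊗ p0⊥), p0, p0, ((p0⊥ ⊗ p0⊥) ⊗ ((p0 ⅋ p0) ⊗ (p0⊥ ⊗ p0⊥)))
  [⊗]  ⊢ p0, p0, (p0⊥ ⊗ p0⊥)
    [Ax]  ⊢ p0, p0⊥
    [Ax]  ⊢ p0, p0⊥
  [⊗]  ⊢ (p0⊥ ⊗ p0⊥), p0, p0, ((p0 ⅋ p0) ⊗ (p0⊥ ⊗ p0⊥))
    [⅋]  ⊢ (p0⊥ ⊗ p0⊥), (p0 ⅋ p0)
      [⊗]  ⊢ p0, p0, (p0⊥ ⊗ p0⊥)
        [Ax]  ⊢ p0, p0⊥
        [Ax]  ⊢ p0, p0⊥
    [⊗]  ⊢ p0, p0, (p0⊥ ⊗ p0⊥)
      [Ax]  ⊢ p0, p0⊥
      [Ax]  ⊢ p0, p0⊥

Result: YES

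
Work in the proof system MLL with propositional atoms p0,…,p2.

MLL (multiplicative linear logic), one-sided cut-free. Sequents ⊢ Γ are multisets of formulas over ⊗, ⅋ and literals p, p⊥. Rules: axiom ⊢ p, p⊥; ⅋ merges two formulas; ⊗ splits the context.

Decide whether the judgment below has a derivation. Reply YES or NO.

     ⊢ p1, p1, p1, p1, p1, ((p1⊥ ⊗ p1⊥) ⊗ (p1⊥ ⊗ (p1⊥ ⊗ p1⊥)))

Proof tree:
[⊗]  ⊢ p1, p1, p1, p1, p1, ((p1⊥ ⊗ p1⊥) ⊗ (p1⊥ ⊗ (p1⊥ ⊗ p1⊥)))
  [⊗]  ⊢ p1, p1, (p1⊥ ⊗ p1⊥)
    [Ax]  ⊢ p1, p1⊥
    [Ax]  ⊢ p1, p1⊥
  [⊗]  ⊢ p1, p1, p1, (p1⊥ ⊗ (p1⊥ ⊗ p1⊥))
    [Ax]  ⊢ p1, p1⊥
    [⊗]  ⊢ p1, p1, (p1⊥ ⊗ p1⊥)
      [Ax]  ⊢ p1, p1⊥
      [Ax]  ⊢ p1, p1⊥

Result: YES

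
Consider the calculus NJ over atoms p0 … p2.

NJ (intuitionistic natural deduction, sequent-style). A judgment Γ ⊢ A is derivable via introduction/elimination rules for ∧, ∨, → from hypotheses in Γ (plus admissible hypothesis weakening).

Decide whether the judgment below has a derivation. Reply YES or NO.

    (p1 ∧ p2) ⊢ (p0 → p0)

Derivation (root first):
[Wk] (p1 ∧ p2) ⊢ (p0 → p0)
  [→I]  ⊢ (p0 → p0)
    [Ax] p0 ⊢ p0

Result: YES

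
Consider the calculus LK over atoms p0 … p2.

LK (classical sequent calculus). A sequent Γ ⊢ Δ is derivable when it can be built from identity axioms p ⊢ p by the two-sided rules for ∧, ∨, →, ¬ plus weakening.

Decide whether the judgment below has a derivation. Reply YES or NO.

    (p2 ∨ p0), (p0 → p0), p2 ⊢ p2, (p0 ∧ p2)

Derivation trace:
[∧R] (p2 ∨ p0), (p0 → p0), p2 ⊢ p2, (p0 ∧ p2)
  [→L] (p2 ∨ p0), (p0 → p0) ⊢ p2, p0
    [∨L] (p2 ∨ p0) ⊢ p2, p0
      [Ax] p2 ⊢ p2
      [Ax] p0 ⊢ p0
    [Ax] p0 ⊢ p0
  [Ax] p2 ⊢ p2

Result: YES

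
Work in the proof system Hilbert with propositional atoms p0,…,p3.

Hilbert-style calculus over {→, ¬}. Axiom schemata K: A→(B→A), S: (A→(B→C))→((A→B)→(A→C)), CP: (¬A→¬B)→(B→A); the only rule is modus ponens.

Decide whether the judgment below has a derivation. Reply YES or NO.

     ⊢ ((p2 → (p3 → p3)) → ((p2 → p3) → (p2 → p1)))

Truth-table refutation:
  v=0000: Γ:[] Δ:[((p2 → (p3 → p3)) → ((p2 → p3) → (p2 → p1)))=T] refutes=False
  v=0001: Γ:[] Δ:[((p2 → (p3 → p3)) → ((p2 → p3) → (p2 → p1)))=T] refutes=False
  v=0010: Γ:[] Δ:[((p2 → (p3 → p3)) → ((p2 → p3) → (p2 → p1)))=T] refutes=False
  v=0011: Γ:[] Δ:[((p2 → (p3 → p3)) → ((p2 → p3) → (p2 → p1)))=F] refutes=True  ← countermodel

Result: NO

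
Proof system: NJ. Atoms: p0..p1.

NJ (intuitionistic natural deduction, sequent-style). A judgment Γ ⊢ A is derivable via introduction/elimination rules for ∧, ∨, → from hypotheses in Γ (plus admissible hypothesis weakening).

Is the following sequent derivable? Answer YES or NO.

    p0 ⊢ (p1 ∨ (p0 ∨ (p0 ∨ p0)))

Derivation trace:
[∨I₂] p0 ⊢ (p1 ∨ (p0 ∨ (p0 ∨ p0)))
  [∨I₂] p0 ⊢ (p0 ∨ (p0 ∨ p0))
    [∨I₂] p0 ⊢ (p0 ∨ p0)
      [Ax] p0 ⊢ p0

Result: YES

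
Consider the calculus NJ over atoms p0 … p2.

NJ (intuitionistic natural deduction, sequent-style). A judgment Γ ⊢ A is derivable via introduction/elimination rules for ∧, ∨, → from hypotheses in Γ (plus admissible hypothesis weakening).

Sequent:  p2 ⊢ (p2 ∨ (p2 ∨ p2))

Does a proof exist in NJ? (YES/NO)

Derivation (root first):
[∨I₂] p2 ⊢ (p2 ∨ (p2 ∨ p2))
  [∨I₂] p2 ⊢ (p2 ∨ p2)
    [Ax] p2 ⊢ p2

Result: YES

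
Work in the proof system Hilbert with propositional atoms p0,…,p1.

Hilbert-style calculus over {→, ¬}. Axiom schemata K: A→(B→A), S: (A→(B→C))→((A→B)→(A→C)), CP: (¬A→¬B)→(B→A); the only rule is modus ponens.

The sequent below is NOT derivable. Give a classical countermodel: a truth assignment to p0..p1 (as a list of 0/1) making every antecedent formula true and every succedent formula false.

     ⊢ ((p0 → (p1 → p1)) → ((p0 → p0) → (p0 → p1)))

Enumerate valuations to refute Γ ⊢ Δ:
  v=00: Γ:[] Δ:[((p0 → (p1 → p1)) → ((p0 → p0) → (p0 → p1)))=T] refutes=False
  v=01: Γ:[] Δ:[((p0 → (p1 → p1)) → ((p0 → p0) → (p0 → p1)))=T] refutes=False
  v=10: Γ:[] Δ:[((p0 → (p1 → p1)) → ((p0 → p0) → (p0 → p1)))=F] refutes=True  ← countermodel

Result: [1, 0]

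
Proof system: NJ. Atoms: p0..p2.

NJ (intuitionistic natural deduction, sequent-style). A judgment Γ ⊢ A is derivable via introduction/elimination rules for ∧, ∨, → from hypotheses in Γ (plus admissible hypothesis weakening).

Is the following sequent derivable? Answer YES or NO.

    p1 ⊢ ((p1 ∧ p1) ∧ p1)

Proof tree:
[∧I] p1 ⊢ ((p1 ∧ p1) ∧ p1)
  [∧I] p1 ⊢ (p1 ∧ p1)
    [Ax] p1 ⊢ p1
    [Ax] p1 ⊢ p1
  [Ax] p1 ⊢ p1

Result: YES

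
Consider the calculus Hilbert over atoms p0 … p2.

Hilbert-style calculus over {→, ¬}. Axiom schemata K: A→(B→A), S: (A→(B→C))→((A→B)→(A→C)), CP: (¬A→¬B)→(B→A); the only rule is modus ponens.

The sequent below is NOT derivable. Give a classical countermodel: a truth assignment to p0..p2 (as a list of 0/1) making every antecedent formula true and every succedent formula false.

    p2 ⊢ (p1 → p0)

Enumerate valuations to refute Γ ⊢ Δ:
  v=000: Γ:[p2=F] Δ:[(p1 → p0)=T] refutes=False
  v=001: Γ:[p2=T] Δ:[(p1 → p0)=T] refutes=False
  v=010: Γ:[p2=F] Δ:[(p1 → p0)=F] refutes=False
  v=011: Γ:[p2=T] Δ:[(p1 → p0)=F] refutes=True  ← countermodel

Result: [0, 1, 1]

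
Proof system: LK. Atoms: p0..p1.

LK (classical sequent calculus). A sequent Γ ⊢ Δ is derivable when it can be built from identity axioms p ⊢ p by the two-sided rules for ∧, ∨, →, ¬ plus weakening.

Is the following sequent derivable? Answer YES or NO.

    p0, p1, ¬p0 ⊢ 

Proof tree:
[¬L] p0, p1, ¬p0 ⊢ 
  [WL] p0, p1 ⊢ p0
    [Ax] p0 ⊢ p0

Result: YES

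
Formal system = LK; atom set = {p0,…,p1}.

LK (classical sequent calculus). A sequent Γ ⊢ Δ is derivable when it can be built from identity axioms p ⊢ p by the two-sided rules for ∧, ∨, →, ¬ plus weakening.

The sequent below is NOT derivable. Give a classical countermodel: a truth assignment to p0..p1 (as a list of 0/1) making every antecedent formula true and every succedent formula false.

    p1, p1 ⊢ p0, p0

Truth-table refutation:
  v=00: Γ:[p1=F, p1=F] Δ:[p0=F, p0=F] refutes=False
  v=01: Γ:[p1=T, p1=T] Δ:[p0=F, p0=F] refutes=True  ← countermodel

Result: [0, 1]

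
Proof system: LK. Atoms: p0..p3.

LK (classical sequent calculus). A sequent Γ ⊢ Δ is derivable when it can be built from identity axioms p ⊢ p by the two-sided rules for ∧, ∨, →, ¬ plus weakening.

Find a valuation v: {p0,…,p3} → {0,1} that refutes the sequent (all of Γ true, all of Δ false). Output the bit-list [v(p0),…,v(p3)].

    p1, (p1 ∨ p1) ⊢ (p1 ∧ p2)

Search for a countermodel by truth-table:
  v=0000: Γ:[p1=F, (p1 ∨ p1)=F] Δ:[(p1 ∧ p2)=F] refutes=False
  v=0001: Γ:[p1=F, (p1 ∨ p1)=F] Δ:[(p1 ∧ p2)=F] refutes=False
  v=0010: Γ:[p1=F, (p1 ∨ p1)=F] Δ:[(p1 ∧ p2)=F] refutes=False
  v=0011: Γ:[p1=F, (p1 ∨ p1)=F] Δ:[(p1 ∧ p2)=F] refutes=False
  v=0100: Γ:[p1=T, (p1 ∨ p1)=T] Δ:[(p1 ∧ p2)=F] refutes=True  ← countermodel

Result: [0, 1, 0, 0]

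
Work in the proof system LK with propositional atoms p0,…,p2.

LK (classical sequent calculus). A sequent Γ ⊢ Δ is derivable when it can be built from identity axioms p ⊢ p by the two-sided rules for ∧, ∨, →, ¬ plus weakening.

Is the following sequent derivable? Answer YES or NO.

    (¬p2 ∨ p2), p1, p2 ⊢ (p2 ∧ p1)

Derivation (root first):
[∧R] (¬p2 ∨ p2), p1, p2 ⊢ (p2 ∧ p1)
  [∨L] p2, (¬p2 ∨ p2) ⊢ p2
    [¬L] p2, ¬p2 ⊢ 
      [Ax] p2 ⊢ p2
    [Ax] p2 ⊢ p2
  [Ax] p1 ⊢ p1

Result: YES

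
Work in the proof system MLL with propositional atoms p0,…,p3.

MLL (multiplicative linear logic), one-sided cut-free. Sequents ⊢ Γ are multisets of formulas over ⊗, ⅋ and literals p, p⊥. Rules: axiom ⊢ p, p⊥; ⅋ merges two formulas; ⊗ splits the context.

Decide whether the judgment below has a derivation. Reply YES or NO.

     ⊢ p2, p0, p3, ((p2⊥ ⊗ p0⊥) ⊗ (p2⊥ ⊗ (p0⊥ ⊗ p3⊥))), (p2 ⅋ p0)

Derivation (root first):
[⅋]  ⊢ p2, p0, p3, ((p2⊥ ⊗ p0⊥) ⊗ (p2⊥ ⊗ (p0⊥ ⊗ p3⊥))), (p2 ⅋ p0)
  [⊗]  ⊢ p2, p0, p2, p0, p3, ((p2⊥ ⊗ p0⊥) ⊗ (p2⊥ ⊗ (p0⊥ ⊗ p3⊥)))
    [⊗]  ⊢ p2, p0, (p2⊥ ⊗ p0⊥)
      [Ax]  ⊢ p2, p2⊥
      [Ax]  ⊢ p0, p0⊥
    [⊗]  ⊢ p2, p0, p3, (p2⊥ ⊗ (p0⊥ ⊗ p3⊥))
      [Ax]  ⊢ p2, p2⊥
      [⊗]  ⊢ p0, p3, (p0⊥ ⊗ p3⊥)
        [Ax]  ⊢ p0, p0⊥
        [Ax]  ⊢ p3, p3⊥

Result: YES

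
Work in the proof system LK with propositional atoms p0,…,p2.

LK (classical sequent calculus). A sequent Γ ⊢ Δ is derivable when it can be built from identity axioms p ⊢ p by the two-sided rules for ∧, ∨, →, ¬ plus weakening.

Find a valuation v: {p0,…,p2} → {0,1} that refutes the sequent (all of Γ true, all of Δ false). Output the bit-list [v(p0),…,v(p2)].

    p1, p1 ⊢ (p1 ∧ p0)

Enumerate valuations to refute Γ ⊢ Δ:
  v=000: Γ:[p1=F, p1=F] Δ:[(p1 ∧ p0)=F] refutes=False
  v=001: Γ:[p1=F, p1=F] Δ:[(p1 ∧ p0)=F] refutes=False
  v=010: Γ:[p1=T, p1=T] Δ:[(p1 ∧ p0)=F] refutes=True  ← countermodel

Result: [0, 1, 0]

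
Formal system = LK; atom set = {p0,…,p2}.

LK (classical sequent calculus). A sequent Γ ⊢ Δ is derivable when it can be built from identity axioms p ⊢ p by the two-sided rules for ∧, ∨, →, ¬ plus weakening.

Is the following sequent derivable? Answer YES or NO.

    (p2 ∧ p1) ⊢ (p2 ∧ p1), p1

Derivation trace:
[WR] (p2 ∧ p1) ⊢ (p2 ∧ p1), p1
  [∧L] (p2 ∧ p1) ⊢ (p2 ∧ p1)
    [∧R] p1, p2 ⊢ (p2 ∧ p1)
      [Ax] p2 ⊢ p2
      [Ax] p1 ⊢ p1

Result: YES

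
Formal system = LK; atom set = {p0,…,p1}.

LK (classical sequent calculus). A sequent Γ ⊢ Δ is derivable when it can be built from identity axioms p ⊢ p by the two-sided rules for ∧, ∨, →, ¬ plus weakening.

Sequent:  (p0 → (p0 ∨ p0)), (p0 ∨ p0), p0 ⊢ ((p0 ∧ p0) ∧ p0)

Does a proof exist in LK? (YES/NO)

Derivation (root first):
[∧R] (p0 → (p0 ∨ p0)), (p0 ∨ p0), p0 ⊢ ((p0 ∧ p0) ∧ p0)
  [∧R] (p0 → (p0 ∨ p0)), (p0 ∨ p0), p0 ⊢ (p0 ∧ p0)
    [Ax] p0 ⊢ p0
    [→L] (p0 ∨ p0), (p0 → (p0 ∨ p0)) ⊢ p0
      [∨L] (p0 ∨ p0) ⊢ p0
        [Ax] p0 ⊢ p0
        [Ax] p0 ⊢ p0
      [∨L] (p0 ∨ p0) ⊢ p0
        [Ax] p0 ⊢ p0
        [Ax] p0 ⊢ p0
  [→L] (p0 ∨ p0), (p0 → (p0 ∨ p0)) ⊢ p0
    [∨L] (p0 ∨ p0) ⊢ p0
      [Ax] p0 ⊢ p0
      [Ax] p0 ⊢ p0
    [∨L] (p0 ∨ p0) ⊢ p0
      [Ax] p0 ⊢ p0
      [Ax] p0 ⊢ p0

Result: YES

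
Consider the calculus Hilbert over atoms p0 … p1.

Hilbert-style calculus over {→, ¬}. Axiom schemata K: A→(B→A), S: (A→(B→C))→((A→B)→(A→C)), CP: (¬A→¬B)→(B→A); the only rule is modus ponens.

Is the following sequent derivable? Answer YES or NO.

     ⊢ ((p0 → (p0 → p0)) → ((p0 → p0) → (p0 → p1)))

Truth-table refutation:
  v=00: Γ:[] Δ:[((p0 → (p0 → p0)) → ((p0 → p0) → (p0 → p1)))=T] refutes=False
  v=01: Γ:[] Δ:[((p0 → (p0 → p0)) → ((p0 → p0) → (p0 → p1)))=T] refutes=False
  v=10: Γ:[] Δ:[((p0 → (p0 → p0)) → ((p0 → p0) → (p0 → p1)))=F] refutes=True  ← countermodel

Result: NO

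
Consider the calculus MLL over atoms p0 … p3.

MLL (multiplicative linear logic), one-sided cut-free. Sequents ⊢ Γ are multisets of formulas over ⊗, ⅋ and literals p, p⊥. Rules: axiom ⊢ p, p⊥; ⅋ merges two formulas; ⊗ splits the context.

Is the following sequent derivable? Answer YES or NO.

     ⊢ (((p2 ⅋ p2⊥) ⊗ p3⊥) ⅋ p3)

Proof tree:
[⅋]  ⊢ (((p2 ⅋ p2⊥) ⊗ p3⊥) ⅋ p3)
  [⊗]  ⊢ p3, ((p2 ⅋ p2⊥) ⊗ p3⊥)
    [⅋]  ⊢ (p2 ⅋ p2⊥)
      [Ax]  ⊢ p2, p2⊥
    [Ax]  ⊢ p3, p3⊥

Result: YES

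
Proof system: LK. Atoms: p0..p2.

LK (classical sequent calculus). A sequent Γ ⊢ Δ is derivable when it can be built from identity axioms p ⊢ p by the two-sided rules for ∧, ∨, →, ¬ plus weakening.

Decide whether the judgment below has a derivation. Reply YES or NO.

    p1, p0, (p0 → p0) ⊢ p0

Derivation (root first):
[→L] p1, p0, (p0 → p0) ⊢ p0
  [WL] p0, p1 ⊢ p0
    [Ax] p0 ⊢ p0
  [Ax] p0 ⊢ p0

Result: YES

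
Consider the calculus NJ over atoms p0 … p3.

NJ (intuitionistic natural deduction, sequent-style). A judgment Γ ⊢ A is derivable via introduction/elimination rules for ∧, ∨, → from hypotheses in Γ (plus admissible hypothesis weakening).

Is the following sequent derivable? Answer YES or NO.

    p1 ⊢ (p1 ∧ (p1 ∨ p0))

Proof tree:
[∧I] p1 ⊢ (p1 ∧ (p1 ∨ p0))
  [Ax] p1 ⊢ p1
  [∨I₁] p1 ⊢ (p1 ∨ p0)
    [Ax] p1 ⊢ p1

Result: YES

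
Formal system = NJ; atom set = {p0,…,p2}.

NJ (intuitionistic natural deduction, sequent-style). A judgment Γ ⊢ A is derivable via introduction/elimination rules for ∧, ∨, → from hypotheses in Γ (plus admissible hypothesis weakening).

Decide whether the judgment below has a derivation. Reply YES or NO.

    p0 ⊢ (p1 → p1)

Derivation trace:
[Wk] p0 ⊢ (p1 → p1)
  [→I]  ⊢ (p1 → p1)
    [Ax] p1 ⊢ p1

Result: YES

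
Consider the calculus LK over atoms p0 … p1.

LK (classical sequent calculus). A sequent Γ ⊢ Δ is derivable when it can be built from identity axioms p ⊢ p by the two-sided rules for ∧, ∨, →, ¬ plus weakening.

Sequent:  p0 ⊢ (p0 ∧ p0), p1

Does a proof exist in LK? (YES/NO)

Derivation trace:
[WR] p0 ⊢ (p0 ∧ p0), p1
  [∧R] p0 ⊢ (p0 ∧ p0)
    [Ax] p0 ⊢ p0
    [Ax] p0 ⊢ p0

Result: YES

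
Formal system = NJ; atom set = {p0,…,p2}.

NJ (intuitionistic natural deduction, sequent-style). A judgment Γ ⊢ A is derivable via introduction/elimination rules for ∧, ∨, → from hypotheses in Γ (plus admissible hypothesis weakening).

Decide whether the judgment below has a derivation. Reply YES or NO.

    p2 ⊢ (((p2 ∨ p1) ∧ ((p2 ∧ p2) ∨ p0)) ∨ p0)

Derivation (root first):
[∨I₁] p2 ⊢ (((p2 ∨ p1) ∧ ((p2 ∧ p2) ∨ p0)) ∨ p0)
  [∧I] p2 ⊢ ((p2 ∨ p1) ∧ ((p2 ∧ p2) ∨ p0))
    [∨I₁] p2 ⊢ (p2 ∨ p1)
      [Ax] p2 ⊢ p2
    [∨I₁] p2 ⊢ ((p2 ∧ p2) ∨ p0)
      [∧I] p2 ⊢ (p2 ∧ p2)
        [Ax] p2 ⊢ p2
        [Ax] p2 ⊢ p2

Result: YES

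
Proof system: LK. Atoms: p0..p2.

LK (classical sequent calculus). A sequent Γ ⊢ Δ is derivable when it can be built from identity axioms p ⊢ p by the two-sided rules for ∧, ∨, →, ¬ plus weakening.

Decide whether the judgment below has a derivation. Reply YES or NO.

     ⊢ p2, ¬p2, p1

Proof tree:
[WR]  ⊢ p2, ¬p2, p1
  [¬R]  ⊢ p2, ¬p2
    [Ax] p2 ⊢ p2

Result: YES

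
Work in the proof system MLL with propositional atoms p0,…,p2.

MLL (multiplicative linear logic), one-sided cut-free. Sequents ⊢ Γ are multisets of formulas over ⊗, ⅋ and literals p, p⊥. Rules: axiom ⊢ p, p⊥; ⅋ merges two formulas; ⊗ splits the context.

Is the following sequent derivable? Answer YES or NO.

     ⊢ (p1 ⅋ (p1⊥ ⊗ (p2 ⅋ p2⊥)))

Proof tree:
[⅋]  ⊢ (p1 ⅋ (p1⊥ ⊗ (p2 ⅋ p2⊥)))
  [⊗]  ⊢ p1, (p1⊥ ⊗ (p2 ⅋ p2⊥))
    [Ax]  ⊢ p1, p1⊥
    [⅋]  ⊢ (p2 ⅋ p2⊥)
      [Ax]  ⊢ p2, p2⊥

Result: YES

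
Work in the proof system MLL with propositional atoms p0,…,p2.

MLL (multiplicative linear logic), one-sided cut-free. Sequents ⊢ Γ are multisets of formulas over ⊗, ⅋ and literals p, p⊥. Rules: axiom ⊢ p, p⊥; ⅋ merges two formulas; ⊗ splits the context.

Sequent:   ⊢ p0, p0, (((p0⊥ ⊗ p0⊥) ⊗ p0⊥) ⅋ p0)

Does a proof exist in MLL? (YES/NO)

Derivation trace:
[⅋]  ⊢ p0, p0, (((p0⊥ ⊗ p0⊥) ⊗ p0⊥) ⅋ p0)
  [⊗]  ⊢ p0, p0, p0, ((p0⊥ ⊗ p0⊥) ⊗ p0⊥)
    [⊗]  ⊢ p0, p0, (p0⊥ ⊗ p0⊥)
      [Ax]  ⊢ p0, p0⊥
      [Ax]  ⊢ p0, p0⊥
    [Ax]  ⊢ p0, p0⊥

Result: YES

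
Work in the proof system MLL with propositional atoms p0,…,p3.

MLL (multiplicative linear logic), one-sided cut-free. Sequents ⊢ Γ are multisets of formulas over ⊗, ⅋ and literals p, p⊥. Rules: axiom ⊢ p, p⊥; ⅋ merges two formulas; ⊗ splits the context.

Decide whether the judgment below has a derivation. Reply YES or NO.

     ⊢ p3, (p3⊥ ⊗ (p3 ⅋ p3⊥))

Derivation trace:
[⊗]  ⊢ p3, (p3⊥ ⊗ (p3 ⅋ p3⊥))
  [Ax]  ⊢ p3, p3⊥
  [⅋]  ⊢ (p3 ⅋ p3⊥)
    [Ax]  ⊢ p3, p3⊥

Result: YES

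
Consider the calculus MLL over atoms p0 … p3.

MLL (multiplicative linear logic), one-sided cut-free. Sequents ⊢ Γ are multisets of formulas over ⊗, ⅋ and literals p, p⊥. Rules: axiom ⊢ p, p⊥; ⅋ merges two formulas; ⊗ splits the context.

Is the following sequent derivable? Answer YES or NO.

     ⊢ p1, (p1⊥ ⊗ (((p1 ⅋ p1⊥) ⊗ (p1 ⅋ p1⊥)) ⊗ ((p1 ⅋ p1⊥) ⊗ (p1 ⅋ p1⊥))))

Proof tree:
[⊗]  ⊢ p1, (p1⊥ ⊗ (((p1 ⅋ p1⊥) ⊗ (p1 ⅋ p1⊥)) ⊗ ((p1 ⅋ p1⊥) ⊗ (p1 ⅋ p1⊥))))
  [Ax]  ⊢ p1, p1⊥
  [⊗]  ⊢ (((p1 ⅋ p1⊥) ⊗ (p1 ⅋ p1⊥)) ⊗ ((p1 ⅋ p1⊥) ⊗ (p1 ⅋ p1⊥)))
    [⊗]  ⊢ ((p1 ⅋ p1⊥) ⊗ (p1 ⅋ p1⊥))
      [⅋]  ⊢ (p1 ⅋ p1⊥)
        [Ax]  ⊢ p1, p1⊥
      [⅋]  ⊢ (p1 ⅋ p1⊥)
        [Ax]  ⊢ p1, p1⊥
    [⊗]  ⊢ ((p1 ⅋ p1⊥) ⊗ (p1 ⅋ p1⊥))
      [⅋]  ⊢ (p1 ⅋ p1⊥)
        [Ax]  ⊢ p1, p1⊥
      [⅋]  ⊢ (p1 ⅋ p1⊥)
        [Ax]  ⊢ p1, p1⊥

Result: YES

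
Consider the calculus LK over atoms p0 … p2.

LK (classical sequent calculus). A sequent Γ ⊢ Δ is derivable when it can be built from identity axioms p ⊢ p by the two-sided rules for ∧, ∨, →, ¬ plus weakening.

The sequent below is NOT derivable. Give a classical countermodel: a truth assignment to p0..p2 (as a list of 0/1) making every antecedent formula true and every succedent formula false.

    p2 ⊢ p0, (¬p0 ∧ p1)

Search for a countermodel by truth-table:
  v=000: Γ:[p2=F] Δ:[p0=F, (¬p0 ∧ p1)=F] refutes=False
  v=001: Γ:[p2=T] Δ:[p0=F, (¬p0 ∧ p1)=F] refutes=True  ← countermodel

Result: [0, 0, 1]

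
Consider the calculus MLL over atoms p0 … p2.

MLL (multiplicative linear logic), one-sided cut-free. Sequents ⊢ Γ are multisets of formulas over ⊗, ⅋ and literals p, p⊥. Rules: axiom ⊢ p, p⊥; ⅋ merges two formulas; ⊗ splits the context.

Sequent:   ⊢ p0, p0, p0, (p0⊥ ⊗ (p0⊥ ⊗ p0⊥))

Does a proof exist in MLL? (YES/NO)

Derivation (root first):
[⊗]  ⊢ p0, p0, p0, (p0⊥ ⊗ (p0⊥ ⊗ p0⊥))
  [Ax]  ⊢ p0, p0⊥
  [⊗]  ⊢ p0, p0, (p0⊥ ⊗ p0⊥)
    [Ax]  ⊢ p0, p0⊥
    [Ax]  ⊢ p0, p0⊥

Result: YES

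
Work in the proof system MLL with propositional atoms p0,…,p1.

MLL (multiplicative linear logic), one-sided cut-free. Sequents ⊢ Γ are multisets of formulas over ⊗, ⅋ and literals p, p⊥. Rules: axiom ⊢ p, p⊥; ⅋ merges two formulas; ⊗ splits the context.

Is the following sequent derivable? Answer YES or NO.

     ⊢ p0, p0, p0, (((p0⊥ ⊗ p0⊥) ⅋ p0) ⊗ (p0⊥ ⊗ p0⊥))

Proof tree:
[⊗]  ⊢ p0, p0, p0, (((p0⊥ ⊗ p0⊥) ⅋ p0) ⊗ (p0⊥ ⊗ p0⊥))
  [⅋]  ⊢ p0, ((p0⊥ ⊗ p0⊥) ⅋ p0)
    [⊗]  ⊢ p0, p0, (p0⊥ ⊗ p0⊥)
      [Ax]  ⊢ p0, p0⊥
      [Ax]  ⊢ p0, p0⊥
  [⊗]  ⊢ p0, p0, (p0⊥ ⊗ p0⊥)
    [Ax]  ⊢ p0, p0⊥
    [Ax]  ⊢ p0, p0⊥

Result: YES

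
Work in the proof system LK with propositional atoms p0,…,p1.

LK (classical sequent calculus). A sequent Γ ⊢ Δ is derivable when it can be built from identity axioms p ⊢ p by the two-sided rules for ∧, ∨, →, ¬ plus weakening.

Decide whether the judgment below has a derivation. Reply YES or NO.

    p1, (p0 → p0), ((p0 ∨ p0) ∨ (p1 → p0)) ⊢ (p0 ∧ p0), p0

Derivation trace:
[∨L] p1, (p0 → p0), ((p0 ∨ p0) ∨ (p1 → p0)) ⊢ (p0 ∧ p0), p0
  [WR] (p0 ∨ p0) ⊢ p0, p0
    [∨L] (p0 ∨ p0) ⊢ p0
      [Ax] p0 ⊢ p0
      [Ax] p0 ⊢ p0
  [→L] p1, (p0 → p0), (p1 → p0) ⊢ (p0 ∧ p0)
    [Ax] p1 ⊢ p1
    [∧R] (p0 → p0), p0 ⊢ (p0 ∧ p0)
      [Ax] p0 ⊢ p0
      [→L] p0, (p0 → p0) ⊢ p0
        [Ax] p0 ⊢ p0
        [Ax] p0 ⊢ p0

Result: YES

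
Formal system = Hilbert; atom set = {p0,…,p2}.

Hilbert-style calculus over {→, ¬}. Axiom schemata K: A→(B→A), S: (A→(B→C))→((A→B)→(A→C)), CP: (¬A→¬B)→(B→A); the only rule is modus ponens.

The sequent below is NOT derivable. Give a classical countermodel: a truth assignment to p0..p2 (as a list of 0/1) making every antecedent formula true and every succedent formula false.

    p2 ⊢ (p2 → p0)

Search for a countermodel by truth-table:
  v=000: Γ:[p2=F] Δ:[(p2 → p0)=T] refutes=False
  v=001: Γ:[p2=T] Δ:[(p2 → p0)=F] refutes=True  ← countermodel

Result: [0, 0, 1]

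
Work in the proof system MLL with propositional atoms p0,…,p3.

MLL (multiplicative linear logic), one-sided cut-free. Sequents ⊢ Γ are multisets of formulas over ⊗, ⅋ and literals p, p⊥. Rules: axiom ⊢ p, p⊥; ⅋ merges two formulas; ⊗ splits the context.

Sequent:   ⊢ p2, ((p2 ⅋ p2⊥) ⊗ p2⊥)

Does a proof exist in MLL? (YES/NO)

Derivation (root first):
[⊗]  ⊢ p2, ((p2 ⅋ p2⊥) ⊗ p2⊥)
  [⅋]  ⊢ (p2 ⅋ p2⊥)
    [Ax]  ⊢ p2, p2⊥
  [Ax]  ⊢ p2, p2⊥

Result: YES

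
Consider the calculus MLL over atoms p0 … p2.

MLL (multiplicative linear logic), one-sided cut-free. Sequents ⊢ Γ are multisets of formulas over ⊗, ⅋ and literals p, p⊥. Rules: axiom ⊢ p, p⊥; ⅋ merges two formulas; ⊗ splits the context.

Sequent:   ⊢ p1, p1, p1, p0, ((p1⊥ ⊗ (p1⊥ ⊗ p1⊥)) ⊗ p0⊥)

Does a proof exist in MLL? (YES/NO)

Proof tree:
[⊗]  ⊢ p1, p1, p1, p0, ((p1⊥ ⊗ (p1⊥ ⊗ p1⊥)) ⊗ p0⊥)
  [⊗]  ⊢ p1, p1, p1, (p1⊥ ⊗ (p1⊥ ⊗ p1⊥))
    [Ax]  ⊢ p1, p1⊥
    [⊗]  ⊢ p1, p1, (p1⊥ ⊗ p1⊥)
      [Ax]  ⊢ p1, p1⊥
      [Ax]  ⊢ p1, p1⊥
  [Ax]  ⊢ p0, p0⊥

Result: YES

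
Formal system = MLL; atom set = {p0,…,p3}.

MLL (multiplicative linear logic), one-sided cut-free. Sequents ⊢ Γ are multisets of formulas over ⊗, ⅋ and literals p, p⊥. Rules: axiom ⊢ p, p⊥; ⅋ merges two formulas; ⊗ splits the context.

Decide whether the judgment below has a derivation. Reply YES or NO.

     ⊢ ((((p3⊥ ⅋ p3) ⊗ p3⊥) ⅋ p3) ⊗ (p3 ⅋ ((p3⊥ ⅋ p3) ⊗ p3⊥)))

Derivation trace:
[⊗]  ⊢ ((((p3⊥ ⅋ p3) ⊗ p3⊥) ⅋ p3) ⊗ (p3 ⅋ ((p3⊥ ⅋ p3) ⊗ p3⊥)))
  [⅋]  ⊢ (((p3⊥ ⅋ p3) ⊗ p3⊥) ⅋ p3)
    [⊗]  ⊢ p3, ((p3⊥ ⅋ p3) ⊗ p3⊥)
      [⅋]  ⊢ (p3⊥ ⅋ p3)
        [Ax]  ⊢ p3, p3⊥
      [Ax]  ⊢ p3, p3⊥
  [⅋]  ⊢ (p3 ⅋ ((p3⊥ ⅋ p3) ⊗ p3⊥))
    [⊗]  ⊢ p3, ((p3⊥ ⅋ p3) ⊗ p3⊥)
      [⅋]  ⊢ (p3⊥ ⅋ p3)
        [Ax]  ⊢ p3, p3⊥
      [Ax]  ⊢ p3, p3⊥

Result: YES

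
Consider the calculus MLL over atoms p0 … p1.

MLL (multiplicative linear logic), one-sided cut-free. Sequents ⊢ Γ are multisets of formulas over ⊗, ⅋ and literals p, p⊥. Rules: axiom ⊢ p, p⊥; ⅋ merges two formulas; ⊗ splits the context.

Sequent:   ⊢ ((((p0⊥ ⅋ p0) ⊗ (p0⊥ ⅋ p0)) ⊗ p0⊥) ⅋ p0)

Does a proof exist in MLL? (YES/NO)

Derivation (root first):
[⅋]  ⊢ ((((p0⊥ ⅋ p0) ⊗ (p0⊥ ⅋ p0)) ⊗ p0⊥) ⅋ p0)
  [⊗]  ⊢ p0, (((p0⊥ ⅋ p0) ⊗ (p0⊥ ⅋ p0)) ⊗ p0⊥)
    [⊗]  ⊢ ((p0⊥ ⅋ p0) ⊗ (p0⊥ ⅋ p0))
      [⅋]  ⊢ (p0⊥ ⅋ p0)
        [Ax]  ⊢ p0, p0⊥
      [⅋]  ⊢ (p0⊥ ⅋ p0)
        [Ax]  ⊢ p0, p0⊥
    [Ax]  ⊢ p0, p0⊥

Result: YES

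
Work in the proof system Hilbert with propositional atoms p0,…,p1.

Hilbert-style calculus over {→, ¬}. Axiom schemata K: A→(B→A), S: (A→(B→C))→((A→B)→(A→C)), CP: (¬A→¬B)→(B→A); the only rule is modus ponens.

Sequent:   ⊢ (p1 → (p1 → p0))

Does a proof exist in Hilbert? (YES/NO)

Search for a countermodel by truth-table:
  v=00: Γ:[] Δ:[(p1 → (p1 → p0))=T] refutes=False
  v=01: Γ:[] Δ:[(p1 → (p1 → p0))=F] refutes=True  ← countermodel

Result: NO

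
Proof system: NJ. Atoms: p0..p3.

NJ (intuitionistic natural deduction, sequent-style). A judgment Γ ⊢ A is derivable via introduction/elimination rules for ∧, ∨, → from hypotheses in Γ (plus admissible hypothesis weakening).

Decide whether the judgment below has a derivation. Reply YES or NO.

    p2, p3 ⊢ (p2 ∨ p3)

Proof tree:
[∨I₁] p2, p3 ⊢ (p2 ∨ p3)
  [Wk] p2, p3 ⊢ p2
    [Ax] p2 ⊢ p2

Result: YES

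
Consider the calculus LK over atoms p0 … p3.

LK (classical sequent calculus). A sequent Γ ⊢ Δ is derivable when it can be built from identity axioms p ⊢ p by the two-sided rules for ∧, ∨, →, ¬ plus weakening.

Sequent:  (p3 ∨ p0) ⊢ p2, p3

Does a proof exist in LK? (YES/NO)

Search for a countermodel by truth-table:
  v=0000: Γ:[(p3 ∨ p0)=F] Δ:[p2=F, p3=F] refutes=False
  v=0001: Γ:[(p3 ∨ p0)=T] Δ:[p2=F, p3=T] refutes=False
  v=0010: Γ:[(p3 ∨ p0)=F] Δ:[p2=T, p3=F] refutes=False
  v=0011: Γ:[(p3 ∨ p0)=T] Δ:[p2=T, p3=T] refutes=False
  v=0100: Γ:[(p3 ∨ p0)=F] Δ:[p2=F, p3=F] refutes=False
  v=0101: Γ:[(p3 ∨ p0)=T] Δ:[p2=F, p3=T] refutes=False
  v=0110: Γ:[(p3 ∨ p0)=F] Δ:[p2=T, p3=F] refutes=False
  v=0111: Γ:[(p3 ∨ p0)=T] Δ:[p2=T, p3=T] refutes=False
  v=1000: Γ:[(p3 ∨ p0)=T] Δ:[p2=F, p3=F] refutes=True  ← countermodel

Result: NO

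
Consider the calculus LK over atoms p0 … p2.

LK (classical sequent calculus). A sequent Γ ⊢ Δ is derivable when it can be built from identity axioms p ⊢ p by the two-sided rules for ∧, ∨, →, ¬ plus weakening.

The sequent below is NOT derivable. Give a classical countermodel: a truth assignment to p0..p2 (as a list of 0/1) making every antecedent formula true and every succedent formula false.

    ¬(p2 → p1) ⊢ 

Truth-table refutation:
  v=000: Γ:[¬(p2 → p1)=F] Δ:[] refutes=False
  v=001: Γ:[¬(p2 → p1)=T] Δ:[] refutes=True  ← countermodel

Result: [0, 0, 1]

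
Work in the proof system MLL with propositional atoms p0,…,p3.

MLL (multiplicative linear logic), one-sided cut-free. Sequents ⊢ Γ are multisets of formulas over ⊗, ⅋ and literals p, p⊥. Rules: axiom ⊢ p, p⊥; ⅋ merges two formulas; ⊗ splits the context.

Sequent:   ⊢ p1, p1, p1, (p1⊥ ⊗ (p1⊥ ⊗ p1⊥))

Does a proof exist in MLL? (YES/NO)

Derivation (root first):
[⊗]  ⊢ p1, p1, p1, (p1⊥ ⊗ (p1⊥ ⊗ p1⊥))
  [Ax]  ⊢ p1, p1⊥
  [⊗]  ⊢ p1, p1, (p1⊥ ⊗ p1⊥)
    [Ax]  ⊢ p1, p1⊥
    [Ax]  ⊢ p1, p1⊥

Result: YES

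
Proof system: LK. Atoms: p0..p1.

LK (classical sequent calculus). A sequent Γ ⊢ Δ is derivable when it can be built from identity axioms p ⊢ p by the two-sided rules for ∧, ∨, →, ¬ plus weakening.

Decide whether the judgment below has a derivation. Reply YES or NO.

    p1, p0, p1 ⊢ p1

Proof tree:
[WL] p1, p0, p1 ⊢ p1
  [WL] p1, p0 ⊢ p1
    [Ax] p1 ⊢ p1

Result: YES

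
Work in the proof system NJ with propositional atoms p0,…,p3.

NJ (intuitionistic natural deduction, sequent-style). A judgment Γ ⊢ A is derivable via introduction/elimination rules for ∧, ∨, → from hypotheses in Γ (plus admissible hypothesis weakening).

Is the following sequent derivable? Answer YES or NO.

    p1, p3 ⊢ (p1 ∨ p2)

Proof tree:
[Wk] p1, p3 ⊢ (p1 ∨ p2)
  [∨I₁] p1 ⊢ (p1 ∨ p2)
    [Ax] p1 ⊢ p1

Result: YES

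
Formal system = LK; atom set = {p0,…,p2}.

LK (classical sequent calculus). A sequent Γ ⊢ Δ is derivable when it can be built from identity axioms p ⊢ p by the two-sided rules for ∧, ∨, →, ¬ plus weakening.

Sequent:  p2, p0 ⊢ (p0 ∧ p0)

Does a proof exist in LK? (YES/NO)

Proof tree:
[∧R] p2, p0 ⊢ (p0 ∧ p0)
  [WL] p0, p2 ⊢ p0
    [Ax] p0 ⊢ p0
  [Ax] p0 ⊢ p0

Result: YES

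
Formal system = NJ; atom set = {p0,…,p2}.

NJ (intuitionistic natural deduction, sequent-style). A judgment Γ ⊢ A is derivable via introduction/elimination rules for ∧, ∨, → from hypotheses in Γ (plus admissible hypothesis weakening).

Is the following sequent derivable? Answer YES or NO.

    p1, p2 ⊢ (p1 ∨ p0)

Derivation trace:
[∨I₁] p1, p2 ⊢ (p1 ∨ p0)
  [Wk] p1, p2 ⊢ p1
    [Ax] p1 ⊢ p1

Result: YES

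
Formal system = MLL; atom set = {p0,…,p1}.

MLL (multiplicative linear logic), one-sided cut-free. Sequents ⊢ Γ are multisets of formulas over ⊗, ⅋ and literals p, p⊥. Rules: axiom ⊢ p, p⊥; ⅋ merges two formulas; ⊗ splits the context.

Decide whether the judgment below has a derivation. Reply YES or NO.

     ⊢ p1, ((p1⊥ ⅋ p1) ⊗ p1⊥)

Derivation trace:
[⊗]  ⊢ p1, ((p1⊥ ⅋ p1) ⊗ p1⊥)
  [⅋]  ⊢ (p1⊥ ⅋ p1)
    [Ax]  ⊢ p1, p1⊥
  [Ax]  ⊢ p1, p1⊥

Result: YES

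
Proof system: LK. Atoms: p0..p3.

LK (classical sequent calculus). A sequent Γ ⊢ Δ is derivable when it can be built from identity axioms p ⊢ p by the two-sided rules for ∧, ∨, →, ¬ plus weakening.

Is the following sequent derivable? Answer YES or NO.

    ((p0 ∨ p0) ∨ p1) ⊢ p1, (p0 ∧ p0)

Derivation trace:
[∨L] ((p0 ∨ p0) ∨ p1) ⊢ p1, (p0 ∧ p0)
  [∨L] (p0 ∨ p0) ⊢ (p0 ∧ p0)
    [∧R] p0 ⊢ (p0 ∧ p0)
      [Ax] p0 ⊢ p0
      [Ax] p0 ⊢ p0
    [∧R] p0 ⊢ (p0 ∧ p0)
      [Ax] p0 ⊢ p0
      [Ax] p0 ⊢ p0
  [Ax] p1 ⊢ p1

Result: YES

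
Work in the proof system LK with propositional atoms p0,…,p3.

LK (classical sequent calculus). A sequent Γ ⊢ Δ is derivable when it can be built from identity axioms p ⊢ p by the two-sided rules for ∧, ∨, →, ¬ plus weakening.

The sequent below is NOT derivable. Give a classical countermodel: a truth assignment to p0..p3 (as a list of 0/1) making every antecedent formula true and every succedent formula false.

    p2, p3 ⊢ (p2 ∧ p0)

Enumerate valuations to refute Γ ⊢ Δ:
  v=0000: Γ:[p2=F, p3=F] Δ:[(p2 ∧ p0)=F] refutes=False
  v=0001: Γ:[p2=F, p3=T] Δ:[(p2 ∧ p0)=F] refutes=False
  v=0010: Γ:[p2=T, p3=F] Δ:[(p2 ∧ p0)=F] refutes=False
  v=0011: Γ:[p2=T, p3=T] Δ:[(p2 ∧ p0)=F] refutes=True  ← countermodel

Result: [0, 0, 1, 1]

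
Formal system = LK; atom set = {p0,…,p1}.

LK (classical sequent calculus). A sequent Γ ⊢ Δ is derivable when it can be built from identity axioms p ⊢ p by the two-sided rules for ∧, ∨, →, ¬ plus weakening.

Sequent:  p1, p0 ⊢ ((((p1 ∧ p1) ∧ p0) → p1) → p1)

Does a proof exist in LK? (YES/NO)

Derivation trace:
[→R] p1, p0 ⊢ ((((p1 ∧ p1) ∧ p0) → p1) → p1)
  [→L] p1, p0, (((p1 ∧ p1) ∧ p0) → p1) ⊢ p1
    [∧R] p1, p0 ⊢ ((p1 ∧ p1) ∧ p0)
      [∧R] p1 ⊢ (p1 ∧ p1)
        [Ax] p1 ⊢ p1
        [Ax] p1 ⊢ p1
      [Ax] p0 ⊢ p0
    [Ax] p1 ⊢ p1

Result: YES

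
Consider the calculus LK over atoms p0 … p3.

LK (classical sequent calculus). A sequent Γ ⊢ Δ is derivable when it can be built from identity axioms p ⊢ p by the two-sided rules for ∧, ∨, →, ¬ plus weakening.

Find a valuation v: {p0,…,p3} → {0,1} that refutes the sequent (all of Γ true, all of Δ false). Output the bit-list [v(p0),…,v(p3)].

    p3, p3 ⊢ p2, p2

Truth-table refutation:
  v=0000: Γ:[p3=F, p3=F] Δ:[p2=F, p2=F] refutes=False
  v=0001: Γ:[p3=T, p3=T] Δ:[p2=F, p2=F] refutes=True  ← countermodel

Result: [0, 0, 0, 1]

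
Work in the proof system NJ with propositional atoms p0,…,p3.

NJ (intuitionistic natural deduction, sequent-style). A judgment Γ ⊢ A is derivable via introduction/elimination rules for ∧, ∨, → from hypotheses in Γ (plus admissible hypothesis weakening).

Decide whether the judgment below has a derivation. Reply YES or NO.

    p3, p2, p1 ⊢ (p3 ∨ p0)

Proof tree:
[∨I₁] p3, p2, p1 ⊢ (p3 ∨ p0)
  [Wk] p3, p2, p1 ⊢ p3
    [Wk] p3, p2 ⊢ p3
      [Ax] p3 ⊢ p3

Result: YES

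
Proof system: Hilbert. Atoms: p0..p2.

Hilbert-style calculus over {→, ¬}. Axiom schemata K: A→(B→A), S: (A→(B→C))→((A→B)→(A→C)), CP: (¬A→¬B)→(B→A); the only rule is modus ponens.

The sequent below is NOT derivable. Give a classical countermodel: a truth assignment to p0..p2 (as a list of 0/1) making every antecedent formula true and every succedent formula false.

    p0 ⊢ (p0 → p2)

Enumerate valuations to refute Γ ⊢ Δ:
  v=000: Γ:[p0=F] Δ:[(p0 → p2)=T] refutes=False
  v=001: Γ:[p0=F] Δ:[(p0 → p2)=T] refutes=False
  v=010: Γ:[p0=F] Δ:[(p0 → p2)=T] refutes=False
  v=011: Γ:[p0=F] Δ:[(p0 → p2)=T] refutes=False
  v=100: Γ:[p0=T] Δ:[(p0 → p2)=F] refutes=True  ← countermodel

Result: [1, 0, 0]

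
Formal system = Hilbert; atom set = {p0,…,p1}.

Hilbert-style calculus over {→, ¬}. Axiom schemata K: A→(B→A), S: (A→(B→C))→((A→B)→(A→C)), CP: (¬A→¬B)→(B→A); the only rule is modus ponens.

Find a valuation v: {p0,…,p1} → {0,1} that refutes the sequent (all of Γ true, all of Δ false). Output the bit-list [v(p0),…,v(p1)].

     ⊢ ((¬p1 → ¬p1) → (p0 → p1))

Truth-table refutation:
  v=00: Γ:[] Δ:[((¬p1 → ¬p1) → (p0 → p1))=T] refutes=False
  v=01: Γ:[] Δ:[((¬p1 → ¬p1) → (p0 → p1))=T] refutes=False
  v=10: Γ:[] Δ:[((¬p1 → ¬p1) → (p0 → p1))=F] refutes=True  ← countermodel

Result: [1, 0]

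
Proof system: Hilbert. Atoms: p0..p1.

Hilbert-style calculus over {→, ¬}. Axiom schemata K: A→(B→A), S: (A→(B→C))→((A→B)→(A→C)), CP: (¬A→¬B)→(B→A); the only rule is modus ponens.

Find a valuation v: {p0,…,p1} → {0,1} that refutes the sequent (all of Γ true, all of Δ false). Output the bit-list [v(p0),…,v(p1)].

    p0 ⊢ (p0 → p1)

Search for a countermodel by truth-table:
  v=00: Γ:[p0=F] Δ:[(p0 → p1)=T] refutes=False
  v=01: Γ:[p0=F] Δ:[(p0 → p1)=T] refutes=False
  v=10: Γ:[p0=T] Δ:[(p0 → p1)=F] refutes=True  ← countermodel

Result: [1, 0]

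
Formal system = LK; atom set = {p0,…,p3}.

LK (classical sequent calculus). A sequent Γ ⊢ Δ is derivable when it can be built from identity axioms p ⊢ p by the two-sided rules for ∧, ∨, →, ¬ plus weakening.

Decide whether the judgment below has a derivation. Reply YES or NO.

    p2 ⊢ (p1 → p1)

Proof tree:
[→R] p2 ⊢ (p1 → p1)
  [WL] p1, p2 ⊢ p1
    [Ax] p1 ⊢ p1

Result: YES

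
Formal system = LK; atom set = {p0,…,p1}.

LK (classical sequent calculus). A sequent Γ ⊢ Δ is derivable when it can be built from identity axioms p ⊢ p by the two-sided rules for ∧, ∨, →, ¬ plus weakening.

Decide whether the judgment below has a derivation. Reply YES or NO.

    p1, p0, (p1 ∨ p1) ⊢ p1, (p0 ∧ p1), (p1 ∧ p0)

Proof tree:
[∨L] p1, p0, (p1 ∨ p1) ⊢ p1, (p0 ∧ p1), (p1 ∧ p0)
  [∧R] p1 ⊢ p1, (p1 ∧ p0)
    [Ax] p1 ⊢ p1
    [WR] p1 ⊢ p1, p0
      [Ax] p1 ⊢ p1
  [WL] p1, p0, p1 ⊢ (p0 ∧ p1)
    [∧R] p1, p0 ⊢ (p0 ∧ p1)
      [Ax] p0 ⊢ p0
      [WL] p1, p1 ⊢ p1
        [Ax] p1 ⊢ p1

Result: YES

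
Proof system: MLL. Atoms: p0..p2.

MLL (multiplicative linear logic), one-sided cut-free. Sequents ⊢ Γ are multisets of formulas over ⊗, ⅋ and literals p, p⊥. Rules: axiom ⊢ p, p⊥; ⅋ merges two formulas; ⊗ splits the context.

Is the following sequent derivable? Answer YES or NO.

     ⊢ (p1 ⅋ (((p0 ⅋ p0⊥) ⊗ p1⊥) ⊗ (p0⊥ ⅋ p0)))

Derivation trace:
[⅋]  ⊢ (p1 ⅋ (((p0 ⅋ p0⊥) ⊗ p1⊥) ⊗ (p0⊥ ⅋ p0)))
  [⊗]  ⊢ p1, (((p0 ⅋ p0⊥) ⊗ p1⊥) ⊗ (p0⊥ ⅋ p0))
    [⊗]  ⊢ p1, ((p0 ⅋ p0⊥) ⊗ p1⊥)
      [⅋]  ⊢ (p0 ⅋ p0⊥)
        [Ax]  ⊢ p0, p0⊥
      [Ax]  ⊢ p1, p1⊥
    [⅋]  ⊢ (p0⊥ ⅋ p0)
      [Ax]  ⊢ p0, p0⊥

Result: YES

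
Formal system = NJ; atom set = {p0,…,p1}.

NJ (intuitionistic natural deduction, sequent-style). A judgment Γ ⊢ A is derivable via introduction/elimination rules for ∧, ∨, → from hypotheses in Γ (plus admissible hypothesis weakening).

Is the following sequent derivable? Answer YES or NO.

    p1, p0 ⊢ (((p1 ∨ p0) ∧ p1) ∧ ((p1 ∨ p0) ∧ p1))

Proof tree:
[∧I] p1, p0 ⊢ (((p1 ∨ p0) ∧ p1) ∧ ((p1 ∨ p0) ∧ p1))
  [Wk] p1, p0, p1 ⊢ ((p1 ∨ p0) ∧ p1)
    [∧I] p1, p0 ⊢ ((p1 ∨ p0) ∧ p1)
      [∨I₂] p0 ⊢ (p1 ∨ p0)
        [Ax] p0 ⊢ p0
      [Ax] p1 ⊢ p1
  [Wk] p1, p0, p1 ⊢ ((p1 ∨ p0) ∧ p1)
    [∧I] p1, p0 ⊢ ((p1 ∨ p0) ∧ p1)
      [∨I₂] p0 ⊢ (p1 ∨ p0)
        [Ax] p0 ⊢ p0
      [Ax] p1 ⊢ p1

Result: YES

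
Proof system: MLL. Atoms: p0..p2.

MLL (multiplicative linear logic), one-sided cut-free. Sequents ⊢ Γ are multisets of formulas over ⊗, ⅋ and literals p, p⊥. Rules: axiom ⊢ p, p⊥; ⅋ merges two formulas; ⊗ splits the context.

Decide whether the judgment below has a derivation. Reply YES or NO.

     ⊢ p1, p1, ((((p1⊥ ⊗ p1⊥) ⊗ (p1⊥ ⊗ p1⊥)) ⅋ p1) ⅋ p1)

Proof tree:
[⅋]  ⊢ p1, p1, ((((p1⊥ ⊗ p1⊥) ⊗ (p1⊥ ⊗ p1⊥)) ⅋ p1) ⅋ p1)
  [⅋]  ⊢ p1, p1, p1, (((p1⊥ ⊗ p1⊥) ⊗ (p1⊥ ⊗ p1⊥)) ⅋ p1)
    [⊗]  ⊢ p1, p1, p1, p1, ((p1⊥ ⊗ p1⊥) ⊗ (p1⊥ ⊗ p1⊥))
      [⊗]  ⊢ p1, p1, (p1⊥ ⊗ p1⊥)
        [Ax]  ⊢ p1, p1⊥
        [Ax]  ⊢ p1, p1⊥
      [⊗]  ⊢ p1, p1, (p1⊥ ⊗ p1⊥)
        [Ax]  ⊢ p1, p1⊥
        [Ax]  ⊢ p1, p1⊥

Result: YES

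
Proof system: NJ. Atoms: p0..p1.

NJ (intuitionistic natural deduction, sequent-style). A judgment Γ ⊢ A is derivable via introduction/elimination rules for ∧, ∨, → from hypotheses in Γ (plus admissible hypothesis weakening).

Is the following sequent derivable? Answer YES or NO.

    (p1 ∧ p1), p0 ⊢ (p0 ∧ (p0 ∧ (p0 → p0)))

Proof tree:
[∧I] (p1 ∧ p1), p0 ⊢ (p0 ∧ (p0 ∧ (p0 → p0)))
  [Wk] p0, (p1 ∧ p1) ⊢ p0
    [Ax] p0 ⊢ p0
  [∧I] p0 ⊢ (p0 ∧ (p0 → p0))
    [Ax] p0 ⊢ p0
    [→I]  ⊢ (p0 → p0)
      [Ax] p0 ⊢ p0

Result: YES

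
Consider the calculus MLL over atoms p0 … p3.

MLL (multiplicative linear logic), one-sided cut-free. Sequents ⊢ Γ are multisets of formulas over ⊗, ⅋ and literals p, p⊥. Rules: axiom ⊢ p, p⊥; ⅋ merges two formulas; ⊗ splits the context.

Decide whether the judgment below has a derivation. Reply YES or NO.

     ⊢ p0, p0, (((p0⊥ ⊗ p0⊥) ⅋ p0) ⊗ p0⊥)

Derivation (root first):
[⊗]  ⊢ p0, p0, (((p0⊥ ⊗ p0⊥) ⅋ p0) ⊗ p0⊥)
  [⅋]  ⊢ p0, ((p0⊥ ⊗ p0⊥) ⅋ p0)
    [⊗]  ⊢ p0, p0, (p0⊥ ⊗ p0⊥)
      [Ax]  ⊢ p0, p0⊥
      [Ax]  ⊢ p0, p0⊥
  [Ax]  ⊢ p0, p0⊥

Result: YES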